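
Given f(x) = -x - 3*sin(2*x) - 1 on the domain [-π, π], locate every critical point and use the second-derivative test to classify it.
f'(x) = 12*sin(x)^2 - 7

Solve f'(x) = 0 on [-π, π]:
  f'(x) = 0 ⇔ cos(2*x) = -1/6, i.e. 2*x = ±arccos(-1/6) + 2nπ; keep the solutions lying in [-π, π].
  ⇒ x = -pi + acos(-1/6)/2 ≈ -2.2725, -acos(-1/6)/2 ≈ -0.8691, acos(-1/6)/2 ≈ 0.8691, pi - acos(-1/6)/2 ≈ 2.2725

f''(x) = 12*sin(2*x)
Second-derivative test at each critical point:
  f''(-2.2725) = 11.8322 > 0 → local minimum
  f''(-0.8691) = -11.8322 < 0 → local maximum
  f''(0.8691) = 11.8322 > 0 → local minimum
  f''(2.2725) = -11.8322 < 0 → local maximum

Critical points: x = -pi + acos(-1/6)/2 ≈ -2.2725 (local minimum); x = -acos(-1/6)/2 ≈ -0.8691 (local maximum); x = acos(-1/6)/2 ≈ 0.8691 (local minimum); x = pi - acos(-1/6)/2 ≈ 2.2725 (local maximum)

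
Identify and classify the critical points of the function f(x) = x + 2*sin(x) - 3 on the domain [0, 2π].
f'(x) = 2*cos(x) + 1

Solve f'(x) = 0 on [0, 2π]:
  f'(x) = 0 ⇔ cos(x) = -1/2, i.e. x = ±arccos(-1/2) + 2nπ; keep the solutions lying in [0, 2π].
  ⇒ x = 2*pi/3 ≈ 2.0944, 4*pi/3 ≈ 4.1888

f''(x) = -2*sin(x)
Second-derivative test at each critical point:
  f''(2.0944) = -1.7321 < 0 → local maximum
  f''(4.1888) = 1.7321 > 0 → local minimum

Critical points: x = 2*pi/3 ≈ 2.0944 (local maximum); x = 4*pi/3 ≈ 4.1888 (local minimum)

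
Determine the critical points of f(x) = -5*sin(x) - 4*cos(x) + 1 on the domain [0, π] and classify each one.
f'(x) = 4*sin(x) - 5*cos(x)

Solve f'(x) = 0 on [0, π]:
  f'(x) = 0 ⇔ -5*cos(x) = -4*sin(x) ⇔ tan(x) = 5/4, i.e. x = arctan(5/4) + nπ; keep the solutions lying in [0, π].
  ⇒ x = atan(5/4) ≈ 0.8961

f''(x) = 5*sin(x) + 4*cos(x)
Second-derivative test at each critical point:
  f''(0.8961) = 6.4031 > 0 → local minimum

Critical points: x = atan(5/4) ≈ 0.8961 (local minimum)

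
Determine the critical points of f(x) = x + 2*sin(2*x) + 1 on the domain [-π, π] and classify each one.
f'(x) = 4*cos(2*x) + 1

Solve f'(x) = 0 on [-π, π]:
  f'(x) = 0 ⇔ cos(2*x) = -1/4, i.e. 2*x = ±arccos(-1/4) + 2nπ; keep the solutions lying in [-π, π].
  ⇒ x = -pi + acos(-1/4)/2 ≈ -2.2299, -acos(-1/4)/2 ≈ -0.9117, acos(-1/4)/2 ≈ 0.9117, pi - acos(-1/4)/2 ≈ 2.2299

f''(x) = -8*sin(2*x)
Second-derivative test at each critical point:
  f''(-2.2299) = -7.7460 < 0 → local maximum
  f''(-0.9117) = 7.7460 > 0 → local minimum
  f''(0.9117) = -7.7460 < 0 → local maximum
  f''(2.2299) = 7.7460 > 0 → local minimum

Critical points: x = -pi + acos(-1/4)/2 ≈ -2.2299 (local maximum); x = -acos(-1/4)/2 ≈ -0.9117 (local minimum); x = acos(-1/4)/2 ≈ 0.9117 (local maximum); x = pi - acos(-1/4)/2 ≈ 2.2299 (local minimum)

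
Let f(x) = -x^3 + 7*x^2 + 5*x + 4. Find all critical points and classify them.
f'(x) = -3*x^2 + 14*x + 5

Solve f'(x) = 0:
  Factor: -3*x^2 + 14*x + 5 = -(x - 5)*(3*x + 1) = 0.
  ⇒ x = -1/3, 5

f''(x) = 14 - 6*x
Second-derivative test at each critical point:
  f''(-1/3) = 16 > 0 → local minimum
  f''(5) = -16 < 0 → local maximum

Critical points: x = -1/3 (local minimum); x = 5 (local maximum)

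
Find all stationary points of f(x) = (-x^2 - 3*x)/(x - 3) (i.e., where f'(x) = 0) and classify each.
f'(x) = (-x^2 + 6*x + 9)/(x^2 - 6*x + 9)

Solve f'(x) = 0:
  f'(x) = -(x^2 - 6*x - 9)/(x - 3)^2; the denominator is positive wherever f is defined, so f'(x) = 0 ⇔ -x^2 + 6*x + 9 = 0.
  x^2 - 6*x - 9 = 0 has no rational roots; quadratic formula: x = (6 ± √72)/2.
  ⇒ x = 3 - 3*sqrt(2) ≈ -1.2426, 3 + 3*sqrt(2) ≈ 7.2426

f''(x) = -36/(x^3 - 9*x^2 + 27*x - 27)
Second-derivative test at each critical point:
  f''(-1.2426) = 0.4714 > 0 → local minimum
  f''(7.2426) = -0.4714 < 0 → local maximum

Critical points: x = 3 - 3*sqrt(2) ≈ -1.2426 (local minimum); x = 3 + 3*sqrt(2) ≈ 7.2426 (local maximum)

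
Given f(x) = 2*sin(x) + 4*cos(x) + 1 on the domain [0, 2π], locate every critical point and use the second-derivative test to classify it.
f'(x) = -4*sin(x) + 2*cos(x)

Solve f'(x) = 0 on [0, 2π]:
  f'(x) = 0 ⇔ 2*cos(x) = 4*sin(x) ⇔ tan(x) = 1/2, i.e. x = arctan(1/2) + nπ; keep the solutions lying in [0, 2π].
  ⇒ x = atan(1/2) ≈ 0.4636, atan(1/2) + pi ≈ 3.6052

f''(x) = -2*sin(x) - 4*cos(x)
Second-derivative test at each critical point:
  f''(0.4636) = -4.4721 < 0 → local maximum
  f''(3.6052) = 4.4721 > 0 → local minimum

Critical points: x = atan(1/2) ≈ 0.4636 (local maximum); x = atan(1/2) + pi ≈ 3.6052 (local minimum)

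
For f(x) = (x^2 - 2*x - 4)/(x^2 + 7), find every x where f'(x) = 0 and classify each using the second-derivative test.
f'(x) = 2*(x^2 + 11*x - 7)/(x^4 + 14*x^2 + 49)

Solve f'(x) = 0:
  f'(x) = 2*(x^2 + 11*x - 7)/(x^2 + 7)^2; the denominator is positive wherever f is defined, so f'(x) = 0 ⇔ 2*x^2 + 22*x - 14 = 0.
  Factor: 2*x^2 + 22*x - 14 = 2*(x^2 + 11*x - 7); x^2 + 11*x - 7 = 0 has no rational roots; quadratic formula: x = (-11 ± √149)/2.
  ⇒ x = -sqrt(149)/2 - 11/2 ≈ -11.6033, -11/2 + sqrt(149)/2 ≈ 0.6033

f''(x) = 2*(-2*x^3 - 33*x^2 + 42*x + 77)/(x^6 + 21*x^4 + 147*x^2 + 343)
Second-derivative test at each critical point:
  f''(-11.6033) = -0.0012 < 0 → local maximum
  f''(0.6033) = 0.4502 > 0 → local minimum

Critical points: x = -sqrt(149)/2 - 11/2 ≈ -11.6033 (local maximum); x = -11/2 + sqrt(149)/2 ≈ 0.6033 (local minimum)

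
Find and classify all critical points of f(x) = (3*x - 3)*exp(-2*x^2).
f'(x) = 3*(-4*x*(x - 1) + 1)*exp(-2*x^2)

Solve f'(x) = 0:
  f'(x) = (-12*x^2 + 12*x + 3)·exp(-2*x^2) and exp(-2*x^2) > 0 for every x, so f'(x) = 0 ⇔ -12*x^2 + 12*x + 3 = 0.
  Factor: -12*x^2 + 12*x + 3 = -3*(4*x^2 - 4*x - 1); 4*x^2 - 4*x - 1 = 0 has no rational roots; quadratic formula: x = (4 ± √32)/8.
  ⇒ x = 1/2 - sqrt(2)/2 ≈ -0.2071, 1/2 + sqrt(2)/2 ≈ 1.2071

f''(x) = 12*(4*x^2*(x - 1) - 3*x + 1)*exp(-2*x^2)
Second-derivative test at each critical point:
  f''(-0.2071) = 15.5754 > 0 → local minimum
  f''(1.2071) = -0.9206 < 0 → local maximum

Critical points: x = 1/2 - sqrt(2)/2 ≈ -0.2071 (local minimum); x = 1/2 + sqrt(2)/2 ≈ 1.2071 (local maximum)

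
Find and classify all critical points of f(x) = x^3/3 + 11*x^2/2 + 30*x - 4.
f'(x) = x^2 + 11*x + 30

Solve f'(x) = 0:
  Factor: x^2 + 11*x + 30 = (x + 5)*(x + 6) = 0.
  ⇒ x = -6, -5

f''(x) = 2*x + 11
Second-derivative test at each critical point:
  f''(-6) = -1 < 0 → local maximum
  f''(-5) = 1 > 0 → local minimum

Critical points: x = -6 (local maximum); x = -5 (local minimum)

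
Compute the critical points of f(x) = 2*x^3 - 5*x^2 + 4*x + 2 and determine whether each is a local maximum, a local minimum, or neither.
f'(x) = 6*x^2 - 10*x + 4

Solve f'(x) = 0:
  Factor: 6*x^2 - 10*x + 4 = 2*(x - 1)*(3*x - 2) = 0.
  ⇒ x = 2/3, 1

f''(x) = 12*x - 10
Second-derivative test at each critical point:
  f''(2/3) = -2 < 0 → local maximum
  f''(1) = 2 > 0 → local minimum

Critical points: x = 2/3 (local maximum); x = 1 (local minimum)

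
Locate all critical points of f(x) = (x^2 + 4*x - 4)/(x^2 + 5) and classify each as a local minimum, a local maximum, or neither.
f'(x) = 2*(-2*x^2 + 9*x + 10)/(x^4 + 10*x^2 + 25)

Solve f'(x) = 0:
  f'(x) = -2*(2*x^2 - 9*x - 10)/(x^2 + 5)^2; the denominator is positive wherever f is defined, so f'(x) = 0 ⇔ -4*x^2 + 18*x + 20 = 0.
  Factor: -4*x^2 + 18*x + 20 = -2*(2*x^2 - 9*x - 10); 2*x^2 - 9*x - 10 = 0 has no rational roots; quadratic formula: x = (9 ± √161)/4.
  ⇒ x = 9/4 - sqrt(161)/4 ≈ -0.9221, 9/4 + sqrt(161)/4 ≈ 5.4221

f''(x) = 2*(4*x^3 - 27*x^2 - 60*x + 45)/(x^6 + 15*x^4 + 75*x^2 + 125)
Second-derivative test at each critical point:
  f''(-0.9221) = 0.7414 > 0 → local minimum
  f''(5.4221) = -0.0214 < 0 → local maximum

Critical points: x = 9/4 - sqrt(161)/4 ≈ -0.9221 (local minimum); x = 9/4 + sqrt(161)/4 ≈ 5.4221 (local maximum)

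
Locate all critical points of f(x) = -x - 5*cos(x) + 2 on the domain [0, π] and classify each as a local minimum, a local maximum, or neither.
f'(x) = 5*sin(x) - 1

Solve f'(x) = 0 on [0, π]:
  f'(x) = 0 ⇔ sin(x) = 1/5, i.e. x = arcsin(1/5) + 2nπ or x = π − arcsin(1/5) + 2nπ; keep the solutions lying in [0, π].
  ⇒ x = asin(1/5) ≈ 0.2014, pi - asin(1/5) ≈ 2.9402

f''(x) = 5*cos(x)
Second-derivative test at each critical point:
  f''(0.2014) = 4.8990 > 0 → local minimum
  f''(2.9402) = -4.8990 < 0 → local maximum

Critical points: x = asin(1/5) ≈ 0.2014 (local minimum); x = pi - asin(1/5) ≈ 2.9402 (local maximum)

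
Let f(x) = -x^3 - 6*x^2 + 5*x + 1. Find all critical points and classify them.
f'(x) = -3*x^2 - 12*x + 5

Solve f'(x) = 0:
  3*x^2 + 12*x - 5 = 0 has no rational roots; quadratic formula: x = (-12 ± √204)/6.
  ⇒ x = -sqrt(51)/3 - 2 ≈ -4.3805, -2 + sqrt(51)/3 ≈ 0.3805

f''(x) = -6*x - 12
Second-derivative test at each critical point:
  f''(-4.3805) = 14.2829 > 0 → local minimum
  f''(0.3805) = -14.2829 < 0 → local maximum

Critical points: x = -sqrt(51)/3 - 2 ≈ -4.3805 (local minimum); x = -2 + sqrt(51)/3 ≈ 0.3805 (local maximum)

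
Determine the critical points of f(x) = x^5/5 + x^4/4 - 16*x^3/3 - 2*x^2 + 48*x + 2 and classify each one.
f'(x) = x^4 + x^3 - 16*x^2 - 4*x + 48

Solve f'(x) = 0:
  Factor: x^4 + x^3 - 16*x^2 - 4*x + 48 = (x - 3)*(x - 2)*(x + 2)*(x + 4) = 0.
  ⇒ x = -4, -2, 2, 3

f''(x) = 4*x^3 + 3*x^2 - 32*x - 4
Second-derivative test at each critical point:
  f''(-4) = -84 < 0 → local maximum
  f''(-2) = 40 > 0 → local minimum
  f''(2) = -24 < 0 → local maximum
  f''(3) = 35 > 0 → local minimum

Critical points: x = -4 (local maximum); x = -2 (local minimum); x = 2 (local maximum); x = 3 (local minimum)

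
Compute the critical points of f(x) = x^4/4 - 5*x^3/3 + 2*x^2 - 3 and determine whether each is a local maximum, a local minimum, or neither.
f'(x) = x*(x^2 - 5*x + 4)

Solve f'(x) = 0:
  Factor: x^3 - 5*x^2 + 4*x = x*(x - 4)*(x - 1) = 0.
  ⇒ x = 0, 1, 4

f''(x) = 3*x^2 - 10*x + 4
Second-derivative test at each critical point:
  f''(0) = 4 > 0 → local minimum
  f''(1) = -3 < 0 → local maximum
  f''(4) = 12 > 0 → local minimum

Critical points: x = 0 (local minimum); x = 1 (local maximum); x = 4 (local minimum)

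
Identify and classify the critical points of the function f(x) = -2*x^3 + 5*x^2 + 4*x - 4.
f'(x) = -6*x^2 + 10*x + 4

Solve f'(x) = 0:
  Factor: -6*x^2 + 10*x + 4 = -2*(x - 2)*(3*x + 1) = 0.
  ⇒ x = -1/3, 2

f''(x) = 10 - 12*x
Second-derivative test at each critical point:
  f''(-1/3) = 14 > 0 → local minimum
  f''(2) = -14 < 0 → local maximum

Critical points: x = -1/3 (local minimum); x = 2 (local maximum)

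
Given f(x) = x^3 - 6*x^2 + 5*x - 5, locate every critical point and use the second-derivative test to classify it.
f'(x) = 3*x^2 - 12*x + 5

Solve f'(x) = 0:
  3*x^2 - 12*x + 5 = 0 has no rational roots; quadratic formula: x = (12 ± √84)/6.
  ⇒ x = 2 - sqrt(21)/3 ≈ 0.4725, sqrt(21)/3 + 2 ≈ 3.5275

f''(x) = 6*x - 12
Second-derivative test at each critical point:
  f''(0.4725) = -9.1652 < 0 → local maximum
  f''(3.5275) = 9.1652 > 0 → local minimum

Critical points: x = 2 - sqrt(21)/3 ≈ 0.4725 (local maximum); x = sqrt(21)/3 + 2 ≈ 3.5275 (local minimum)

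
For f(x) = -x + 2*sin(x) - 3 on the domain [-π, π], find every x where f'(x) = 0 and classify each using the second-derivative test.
f'(x) = 2*cos(x) - 1

Solve f'(x) = 0 on [-π, π]:
  f'(x) = 0 ⇔ cos(x) = 1/2, i.e. x = ±arccos(1/2) + 2nπ; keep the solutions lying in [-π, π].
  ⇒ x = -pi/3 ≈ -1.0472, pi/3 ≈ 1.0472

f''(x) = -2*sin(x)
Second-derivative test at each critical point:
  f''(-1.0472) = 1.7321 > 0 → local minimum
  f''(1.0472) = -1.7321 < 0 → local maximum

Critical points: x = -pi/3 ≈ -1.0472 (local minimum); x = pi/3 ≈ 1.0472 (local maximum)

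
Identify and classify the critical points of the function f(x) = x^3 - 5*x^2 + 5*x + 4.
f'(x) = 3*x^2 - 10*x + 5

Solve f'(x) = 0:
  3*x^2 - 10*x + 5 = 0 has no rational roots; quadratic formula: x = (10 ± √40)/6.
  ⇒ x = 5/3 - sqrt(10)/3 ≈ 0.6126, sqrt(10)/3 + 5/3 ≈ 2.7208

f''(x) = 6*x - 10
Second-derivative test at each critical point:
  f''(0.6126) = -6.3246 < 0 → local maximum
  f''(2.7208) = 6.3246 > 0 → local minimum

Critical points: x = 5/3 - sqrt(10)/3 ≈ 0.6126 (local maximum); x = sqrt(10)/3 + 5/3 ≈ 2.7208 (local minimum)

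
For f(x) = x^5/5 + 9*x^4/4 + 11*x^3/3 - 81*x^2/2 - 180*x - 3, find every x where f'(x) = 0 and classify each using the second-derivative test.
f'(x) = x^4 + 9*x^3 + 11*x^2 - 81*x - 180

Solve f'(x) = 0:
  Factor: x^4 + 9*x^3 + 11*x^2 - 81*x - 180 = (x - 3)*(x + 3)*(x + 4)*(x + 5) = 0.
  ⇒ x = -5, -4, -3, 3

f''(x) = 4*x^3 + 27*x^2 + 22*x - 81
Second-derivative test at each critical point:
  f''(-5) = -16 < 0 → local maximum
  f''(-4) = 7 > 0 → local minimum
  f''(-3) = -12 < 0 → local maximum
  f''(3) = 336 > 0 → local minimum

Critical points: x = -5 (local maximum); x = -4 (local minimum); x = -3 (local maximum); x = 3 (local minimum)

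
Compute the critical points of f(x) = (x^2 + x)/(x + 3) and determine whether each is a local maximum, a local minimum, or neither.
f'(x) = (x^2 + 6*x + 3)/(x^2 + 6*x + 9)

Solve f'(x) = 0:
  f'(x) = (x^2 + 6*x + 3)/(x + 3)^2; the denominator is positive wherever f is defined, so f'(x) = 0 ⇔ x^2 + 6*x + 3 = 0.
  x^2 + 6*x + 3 = 0 has no rational roots; quadratic formula: x = (-6 ± √24)/2.
  ⇒ x = -3 - sqrt(6) ≈ -5.4495, -3 + sqrt(6) ≈ -0.5505

f''(x) = 12/(x^3 + 9*x^2 + 27*x + 27)
Second-derivative test at each critical point:
  f''(-5.4495) = -0.8165 < 0 → local maximum
  f''(-0.5505) = 0.8165 > 0 → local minimum

Critical points: x = -3 - sqrt(6) ≈ -5.4495 (local maximum); x = -3 + sqrt(6) ≈ -0.5505 (local minimum)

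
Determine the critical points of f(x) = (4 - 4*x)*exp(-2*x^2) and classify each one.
f'(x) = 4*(4*x*(x - 1) - 1)*exp(-2*x^2)

Solve f'(x) = 0:
  f'(x) = (16*x^2 - 16*x - 4)·exp(-2*x^2) and exp(-2*x^2) > 0 for every x, so f'(x) = 0 ⇔ 16*x^2 - 16*x - 4 = 0.
  Factor: 16*x^2 - 16*x - 4 = 4*(4*x^2 - 4*x - 1); 4*x^2 - 4*x - 1 = 0 has no rational roots; quadratic formula: x = (4 ± √32)/8.
  ⇒ x = 1/2 - sqrt(2)/2 ≈ -0.2071, 1/2 + sqrt(2)/2 ≈ 1.2071

f''(x) = 16*(4*x^2*(1 - x) + 3*x - 1)*exp(-2*x^2)
Second-derivative test at each critical point:
  f''(-0.2071) = -20.7672 < 0 → local maximum
  f''(1.2071) = 1.2275 > 0 → local minimum

Critical points: x = 1/2 - sqrt(2)/2 ≈ -0.2071 (local maximum); x = 1/2 + sqrt(2)/2 ≈ 1.2071 (local minimum)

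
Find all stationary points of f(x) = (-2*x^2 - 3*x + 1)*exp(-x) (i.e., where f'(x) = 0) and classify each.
f'(x) = (2*x^2 - x - 4)*exp(-x)

Solve f'(x) = 0:
  f'(x) = (2*x^2 - x - 4)·exp(-x) and exp(-x) > 0 for every x, so f'(x) = 0 ⇔ 2*x^2 - x - 4 = 0.
  2*x^2 - x - 4 = 0 has no rational roots; quadratic formula: x = (1 ± √33)/4.
  ⇒ x = 1/4 - sqrt(33)/4 ≈ -1.1861, 1/4 + sqrt(33)/4 ≈ 1.6861

f''(x) = (-2*x^2 + 5*x + 3)*exp(-x)
Second-derivative test at each critical point:
  f''(-1.1861) = -18.8101 < 0 → local maximum
  f''(1.6861) = 1.0641 > 0 → local minimum

Critical points: x = 1/4 - sqrt(33)/4 ≈ -1.1861 (local maximum); x = 1/4 + sqrt(33)/4 ≈ 1.6861 (local minimum)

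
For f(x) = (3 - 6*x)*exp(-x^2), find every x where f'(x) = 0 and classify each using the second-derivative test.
f'(x) = 6*(x*(2*x - 1) - 1)*exp(-x^2)

Solve f'(x) = 0:
  f'(x) = (12*x^2 - 6*x - 6)·exp(-x^2) and exp(-x^2) > 0 for every x, so f'(x) = 0 ⇔ 12*x^2 - 6*x - 6 = 0.
  Factor: 12*x^2 - 6*x - 6 = 6*(x - 1)*(2*x + 1) = 0.
  ⇒ x = -1/2, 1

f''(x) = 6*(2*x^2*(1 - 2*x) + 6*x - 1)*exp(-x^2)
Second-derivative test at each critical point:
  f''(-1/2) = -14.0184 < 0 → local maximum
  f''(1) = 6.6218 > 0 → local minimum

Critical points: x = -1/2 (local maximum); x = 1 (local minimum)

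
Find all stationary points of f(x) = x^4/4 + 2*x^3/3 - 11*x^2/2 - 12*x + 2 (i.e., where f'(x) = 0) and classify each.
f'(x) = x^3 + 2*x^2 - 11*x - 12

Solve f'(x) = 0:
  Factor: x^3 + 2*x^2 - 11*x - 12 = (x - 3)*(x + 1)*(x + 4) = 0.
  ⇒ x = -4, -1, 3

f''(x) = 3*x^2 + 4*x - 11
Second-derivative test at each critical point:
  f''(-4) = 21 > 0 → local minimum
  f''(-1) = -12 < 0 → local maximum
  f''(3) = 28 > 0 → local minimum

Critical points: x = -4 (local minimum); x = -1 (local maximum); x = 3 (local minimum)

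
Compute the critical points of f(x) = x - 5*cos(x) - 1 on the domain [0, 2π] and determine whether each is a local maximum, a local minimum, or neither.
f'(x) = 5*sin(x) + 1

Solve f'(x) = 0 on [0, 2π]:
  f'(x) = 0 ⇔ sin(x) = -1/5, i.e. x = arcsin(-1/5) + 2nπ or x = π − arcsin(-1/5) + 2nπ; keep the solutions lying in [0, 2π].
  ⇒ x = asin(1/5) + pi ≈ 3.3430, -asin(1/5) + 2*pi ≈ 6.0818

f''(x) = 5*cos(x)
Second-derivative test at each critical point:
  f''(3.3430) = -4.8990 < 0 → local maximum
  f''(6.0818) = 4.8990 > 0 → local minimum

Critical points: x = asin(1/5) + pi ≈ 3.3430 (local maximum); x = -asin(1/5) + 2*pi ≈ 6.0818 (local minimum)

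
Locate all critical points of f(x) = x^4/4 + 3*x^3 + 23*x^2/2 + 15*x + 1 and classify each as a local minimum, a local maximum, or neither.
f'(x) = x^3 + 9*x^2 + 23*x + 15

Solve f'(x) = 0:
  Factor: x^3 + 9*x^2 + 23*x + 15 = (x + 1)*(x + 3)*(x + 5) = 0.
  ⇒ x = -5, -3, -1

f''(x) = 3*x^2 + 18*x + 23
Second-derivative test at each critical point:
  f''(-5) = 8 > 0 → local minimum
  f''(-3) = -4 < 0 → local maximum
  f''(-1) = 8 > 0 → local minimum

Critical points: x = -5 (local minimum); x = -3 (local maximum); x = -1 (local minimum)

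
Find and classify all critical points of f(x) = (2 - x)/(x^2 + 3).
f'(x) = (-x^2 + 2*x*(x - 2) - 3)/(x^2 + 3)^2

Solve f'(x) = 0:
  f'(x) = (x^2 - 4*x - 3)/(x^2 + 3)^2; the denominator is positive wherever f is defined, so f'(x) = 0 ⇔ x^2 - 4*x - 3 = 0.
  x^2 - 4*x - 3 = 0 has no rational roots; quadratic formula: x = (4 ± √28)/2.
  ⇒ x = 2 - sqrt(7) ≈ -0.6458, 2 + sqrt(7) ≈ 4.6458

f''(x) = 2*(4*x^2*(2 - x) + (3*x - 2)*(x^2 + 3))/(x^2 + 3)^3
Second-derivative test at each critical point:
  f''(-0.6458) = -0.4532 < 0 → local maximum
  f''(4.6458) = 0.0088 > 0 → local minimum

Critical points: x = 2 - sqrt(7) ≈ -0.6458 (local maximum); x = 2 + sqrt(7) ≈ 4.6458 (local minimum)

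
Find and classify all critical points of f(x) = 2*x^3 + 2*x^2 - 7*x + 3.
f'(x) = 6*x^2 + 4*x - 7

Solve f'(x) = 0:
  6*x^2 + 4*x - 7 = 0 has no rational roots; quadratic formula: x = (-4 ± √184)/12.
  ⇒ x = -sqrt(46)/6 - 1/3 ≈ -1.4637, -1/3 + sqrt(46)/6 ≈ 0.7971

f''(x) = 12*x + 4
Second-derivative test at each critical point:
  f''(-1.4637) = -13.5647 < 0 → local maximum
  f''(0.7971) = 13.5647 > 0 → local minimum

Critical points: x = -sqrt(46)/6 - 1/3 ≈ -1.4637 (local maximum); x = -1/3 + sqrt(46)/6 ≈ 0.7971 (local minimum)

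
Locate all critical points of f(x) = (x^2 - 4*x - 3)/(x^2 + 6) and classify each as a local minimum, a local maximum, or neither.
f'(x) = 2*(2*x^2 + 9*x - 12)/(x^4 + 12*x^2 + 36)

Solve f'(x) = 0:
  f'(x) = 2*(2*x^2 + 9*x - 12)/(x^2 + 6)^2; the denominator is positive wherever f is defined, so f'(x) = 0 ⇔ 4*x^2 + 18*x - 24 = 0.
  Factor: 4*x^2 + 18*x - 24 = 2*(2*x^2 + 9*x - 12); 2*x^2 + 9*x - 12 = 0 has no rational roots; quadratic formula: x = (-9 ± √177)/4.
  ⇒ x = -sqrt(177)/4 - 9/4 ≈ -5.5760, -9/4 + sqrt(177)/4 ≈ 1.0760

f''(x) = 2*(-4*x^3 - 27*x^2 + 72*x + 54)/(x^6 + 18*x^4 + 108*x^2 + 216)
Second-derivative test at each critical point:
  f''(-5.5760) = -0.0193 < 0 → local maximum
  f''(1.0760) = 0.5193 > 0 → local minimum

Critical points: x = -sqrt(177)/4 - 9/4 ≈ -5.5760 (local maximum); x = -9/4 + sqrt(177)/4 ≈ 1.0760 (local minimum)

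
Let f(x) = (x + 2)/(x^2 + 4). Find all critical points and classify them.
f'(x) = (x^2 - 2*x*(x + 2) + 4)/(x^2 + 4)^2

Solve f'(x) = 0:
  f'(x) = -(x^2 + 4*x - 4)/(x^2 + 4)^2; the denominator is positive wherever f is defined, so f'(x) = 0 ⇔ -x^2 - 4*x + 4 = 0.
  x^2 + 4*x - 4 = 0 has no rational roots; quadratic formula: x = (-4 ± √32)/2.
  ⇒ x = -2*sqrt(2) - 2 ≈ -4.8284, -2 + 2*sqrt(2) ≈ 0.8284

f''(x) = 2*(4*x^2*(x + 2) - (3*x + 2)*(x^2 + 4))/(x^2 + 4)^3
Second-derivative test at each critical point:
  f''(-4.8284) = 0.0076 > 0 → local minimum
  f''(0.8284) = -0.2576 < 0 → local maximum

Critical points: x = -2*sqrt(2) - 2 ≈ -4.8284 (local minimum); x = -2 + 2*sqrt(2) ≈ 0.8284 (local maximum)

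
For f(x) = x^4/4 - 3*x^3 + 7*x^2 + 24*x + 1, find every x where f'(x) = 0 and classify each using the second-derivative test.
f'(x) = x^3 - 9*x^2 + 14*x + 24

Solve f'(x) = 0:
  Factor: x^3 - 9*x^2 + 14*x + 24 = (x - 6)*(x - 4)*(x + 1) = 0.
  ⇒ x = -1, 4, 6

f''(x) = 3*x^2 - 18*x + 14
Second-derivative test at each critical point:
  f''(-1) = 35 > 0 → local minimum
  f''(4) = -10 < 0 → local maximum
  f''(6) = 14 > 0 → local minimum

Critical points: x = -1 (local minimum); x = 4 (local maximum); x = 6 (local minimum)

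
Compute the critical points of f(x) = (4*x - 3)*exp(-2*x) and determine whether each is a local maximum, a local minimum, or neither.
f'(x) = 2*(5 - 4*x)*exp(-2*x)

Solve f'(x) = 0:
  f'(x) = (10 - 8*x)·exp(-2*x) and exp(-2*x) > 0 for every x, so f'(x) = 0 ⇔ 10 - 8*x = 0.
  Factor: 10 - 8*x = -2*(4*x - 5) = 0.
  ⇒ x = 5/4

f''(x) = 4*(4*x - 7)*exp(-2*x)
Second-derivative test at each critical point:
  f''(5/4) = -0.6567 < 0 → local maximum

Critical points: x = 5/4 (local maximum)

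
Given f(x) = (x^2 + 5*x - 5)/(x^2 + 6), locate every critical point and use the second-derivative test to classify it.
f'(x) = (-5*x^2 + 22*x + 30)/(x^4 + 12*x^2 + 36)

Solve f'(x) = 0:
  f'(x) = -(5*x^2 - 22*x - 30)/(x^2 + 6)^2; the denominator is positive wherever f is defined, so f'(x) = 0 ⇔ -5*x^2 + 22*x + 30 = 0.
  5*x^2 - 22*x - 30 = 0 has no rational roots; quadratic formula: x = (22 ± √1084)/10.
  ⇒ x = 11/5 - sqrt(271)/5 ≈ -1.0924, 11/5 + sqrt(271)/5 ≈ 5.4924

f''(x) = 2*(5*x^3 - 33*x^2 - 90*x + 66)/(x^6 + 18*x^4 + 108*x^2 + 216)
Second-derivative test at each critical point:
  f''(-1.0924) = 0.6363 > 0 → local minimum
  f''(5.4924) = -0.0252 < 0 → local maximum

Critical points: x = 11/5 - sqrt(271)/5 ≈ -1.0924 (local minimum); x = 11/5 + sqrt(271)/5 ≈ 5.4924 (local maximum)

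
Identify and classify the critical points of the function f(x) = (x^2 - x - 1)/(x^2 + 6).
f'(x) = (x^2 + 14*x - 6)/(x^4 + 12*x^2 + 36)

Solve f'(x) = 0:
  f'(x) = (x^2 + 14*x - 6)/(x^2 + 6)^2; the denominator is positive wherever f is defined, so f'(x) = 0 ⇔ x^2 + 14*x - 6 = 0.
  x^2 + 14*x - 6 = 0 has no rational roots; quadratic formula: x = (-14 ± √220)/2.
  ⇒ x = -sqrt(55) - 7 ≈ -14.4162, -7 + sqrt(55) ≈ 0.4162

f''(x) = 2*(-x^3 - 21*x^2 + 18*x + 42)/(x^6 + 18*x^4 + 108*x^2 + 216)
Second-derivative test at each critical point:
  f''(-14.4162) = -3.244e-04 < 0 → local maximum
  f''(0.4162) = 0.3892 > 0 → local minimum

Critical points: x = -sqrt(55) - 7 ≈ -14.4162 (local maximum); x = -7 + sqrt(55) ≈ 0.4162 (local minimum)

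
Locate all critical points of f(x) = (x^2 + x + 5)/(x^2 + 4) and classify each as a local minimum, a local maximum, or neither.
f'(x) = (-x^2 - 2*x + 4)/(x^4 + 8*x^2 + 16)

Solve f'(x) = 0:
  f'(x) = -(x^2 + 2*x - 4)/(x^2 + 4)^2; the denominator is positive wherever f is defined, so f'(x) = 0 ⇔ -x^2 - 2*x + 4 = 0.
  x^2 + 2*x - 4 = 0 has no rational roots; quadratic formula: x = (-2 ± √20)/2.
  ⇒ x = -sqrt(5) - 1 ≈ -3.2361, -1 + sqrt(5) ≈ 1.2361

f''(x) = 2*(x^3 + 3*x^2 - 12*x - 4)/(x^6 + 12*x^4 + 48*x^2 + 64)
Second-derivative test at each critical point:
  f''(-3.2361) = 0.0214 > 0 → local minimum
  f''(1.2361) = -0.1464 < 0 → local maximum

Critical points: x = -sqrt(5) - 1 ≈ -3.2361 (local minimum); x = -1 + sqrt(5) ≈ 1.2361 (local maximum)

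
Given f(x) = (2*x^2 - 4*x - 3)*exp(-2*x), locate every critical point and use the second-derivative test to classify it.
f'(x) = 2*(-2*x^2 + 6*x + 1)*exp(-2*x)

Solve f'(x) = 0:
  f'(x) = (-4*x^2 + 12*x + 2)·exp(-2*x) and exp(-2*x) > 0 for every x, so f'(x) = 0 ⇔ -4*x^2 + 12*x + 2 = 0.
  Factor: -4*x^2 + 12*x + 2 = -2*(2*x^2 - 6*x - 1); 2*x^2 - 6*x - 1 = 0 has no rational roots; quadratic formula: x = (6 ± √44)/4.
  ⇒ x = 3/2 - sqrt(11)/2 ≈ -0.1583, 3/2 + sqrt(11)/2 ≈ 3.1583

f''(x) = 8*(x^2 - 4*x + 1)*exp(-2*x)
Second-derivative test at each critical point:
  f''(-0.1583) = 18.2081 > 0 → local minimum
  f''(3.1583) = -0.0240 < 0 → local maximum

Critical points: x = 3/2 - sqrt(11)/2 ≈ -0.1583 (local minimum); x = 3/2 + sqrt(11)/2 ≈ 3.1583 (local maximum)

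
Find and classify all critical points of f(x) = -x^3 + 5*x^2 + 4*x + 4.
f'(x) = -3*x^2 + 10*x + 4

Solve f'(x) = 0:
  3*x^2 - 10*x - 4 = 0 has no rational roots; quadratic formula: x = (10 ± √148)/6.
  ⇒ x = 5/3 - sqrt(37)/3 ≈ -0.3609, 5/3 + sqrt(37)/3 ≈ 3.6943

f''(x) = 10 - 6*x
Second-derivative test at each critical point:
  f''(-0.3609) = 12.1655 > 0 → local minimum
  f''(3.6943) = -12.1655 < 0 → local maximum

Critical points: x = 5/3 - sqrt(37)/3 ≈ -0.3609 (local minimum); x = 5/3 + sqrt(37)/3 ≈ 3.6943 (local maximum)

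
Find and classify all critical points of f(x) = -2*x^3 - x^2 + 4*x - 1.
f'(x) = -6*x^2 - 2*x + 4

Solve f'(x) = 0:
  Factor: -6*x^2 - 2*x + 4 = -2*(x + 1)*(3*x - 2) = 0.
  ⇒ x = -1, 2/3

f''(x) = -12*x - 2
Second-derivative test at each critical point:
  f''(-1) = 10 > 0 → local minimum
  f''(2/3) = -10 < 0 → local maximum

Critical points: x = -1 (local minimum); x = 2/3 (local maximum)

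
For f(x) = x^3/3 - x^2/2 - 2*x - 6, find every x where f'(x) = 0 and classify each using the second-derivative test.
f'(x) = x^2 - x - 2

Solve f'(x) = 0:
  Factor: x^2 - x - 2 = (x - 2)*(x + 1) = 0.
  ⇒ x = -1, 2

f''(x) = 2*x - 1
Second-derivative test at each critical point:
  f''(-1) = -3 < 0 → local maximum
  f''(2) = 3 > 0 → local minimum

Critical points: x = -1 (local maximum); x = 2 (local minimum)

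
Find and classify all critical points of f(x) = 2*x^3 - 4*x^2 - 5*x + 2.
f'(x) = 6*x^2 - 8*x - 5

Solve f'(x) = 0:
  6*x^2 - 8*x - 5 = 0 has no rational roots; quadratic formula: x = (8 ± √184)/12.
  ⇒ x = 2/3 - sqrt(46)/6 ≈ -0.4637, 2/3 + sqrt(46)/6 ≈ 1.7971

f''(x) = 12*x - 8
Second-derivative test at each critical point:
  f''(-0.4637) = -13.5647 < 0 → local maximum
  f''(1.7971) = 13.5647 > 0 → local minimum

Critical points: x = 2/3 - sqrt(46)/6 ≈ -0.4637 (local maximum); x = 2/3 + sqrt(46)/6 ≈ 1.7971 (local minimum)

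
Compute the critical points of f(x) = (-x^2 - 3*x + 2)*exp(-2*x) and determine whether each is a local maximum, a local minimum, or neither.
f'(x) = (2*x^2 + 4*x - 7)*exp(-2*x)

Solve f'(x) = 0:
  f'(x) = (2*x^2 + 4*x - 7)·exp(-2*x) and exp(-2*x) > 0 for every x, so f'(x) = 0 ⇔ 2*x^2 + 4*x - 7 = 0.
  2*x^2 + 4*x - 7 = 0 has no rational roots; quadratic formula: x = (-4 ± √72)/4.
  ⇒ x = -3*sqrt(2)/2 - 1 ≈ -3.1213, -1 + 3*sqrt(2)/2 ≈ 1.1213

f''(x) = 2*(-2*x^2 - 2*x + 9)*exp(-2*x)
Second-derivative test at each critical point:
  f''(-3.1213) = -4363.2556 < 0 → local maximum
  f''(1.1213) = 0.9009 > 0 → local minimum

Critical points: x = -3*sqrt(2)/2 - 1 ≈ -3.1213 (local maximum); x = -1 + 3*sqrt(2)/2 ≈ 1.1213 (local minimum)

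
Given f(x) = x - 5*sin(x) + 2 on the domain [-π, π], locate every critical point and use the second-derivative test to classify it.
f'(x) = 1 - 5*cos(x)

Solve f'(x) = 0 on [-π, π]:
  f'(x) = 0 ⇔ cos(x) = 1/5, i.e. x = ±arccos(1/5) + 2nπ; keep the solutions lying in [-π, π].
  ⇒ x = -acos(1/5) ≈ -1.3694, acos(1/5) ≈ 1.3694

f''(x) = 5*sin(x)
Second-derivative test at each critical point:
  f''(-1.3694) = -4.8990 < 0 → local maximum
  f''(1.3694) = 4.8990 > 0 → local minimum

Critical points: x = -acos(1/5) ≈ -1.3694 (local maximum); x = acos(1/5) ≈ 1.3694 (local minimum)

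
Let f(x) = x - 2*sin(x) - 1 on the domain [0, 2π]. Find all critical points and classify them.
f'(x) = 1 - 2*cos(x)

Solve f'(x) = 0 on [0, 2π]:
  f'(x) = 0 ⇔ cos(x) = 1/2, i.e. x = ±arccos(1/2) + 2nπ; keep the solutions lying in [0, 2π].
  ⇒ x = pi/3 ≈ 1.0472, 5*pi/3 ≈ 5.2360

f''(x) = 2*sin(x)
Second-derivative test at each critical point:
  f''(1.0472) = 1.7321 > 0 → local minimum
  f''(5.2360) = -1.7321 < 0 → local maximum

Critical points: x = pi/3 ≈ 1.0472 (local minimum); x = 5*pi/3 ≈ 5.2360 (local maximum)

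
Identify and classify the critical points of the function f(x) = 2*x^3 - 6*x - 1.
f'(x) = 6*x^2 - 6

Solve f'(x) = 0:
  Factor: 6*x^2 - 6 = 6*(x - 1)*(x + 1) = 0.
  ⇒ x = -1, 1

f''(x) = 12*x
Second-derivative test at each critical point:
  f''(-1) = -12 < 0 → local maximum
  f''(1) = 12 > 0 → local minimum

Critical points: x = -1 (local maximum); x = 1 (local minimum)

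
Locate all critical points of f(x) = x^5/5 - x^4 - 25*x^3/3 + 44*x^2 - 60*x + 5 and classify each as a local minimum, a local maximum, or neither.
f'(x) = x^4 - 4*x^3 - 25*x^2 + 88*x - 60

Solve f'(x) = 0:
  Factor: x^4 - 4*x^3 - 25*x^2 + 88*x - 60 = (x - 6)*(x - 2)*(x - 1)*(x + 5) = 0.
  ⇒ x = -5, 1, 2, 6

f''(x) = 4*x^3 - 12*x^2 - 50*x + 88
Second-derivative test at each critical point:
  f''(-5) = -462 < 0 → local maximum
  f''(1) = 30 > 0 → local minimum
  f''(2) = -28 < 0 → local maximum
  f''(6) = 220 > 0 → local minimum

Critical points: x = -5 (local maximum); x = 1 (local minimum); x = 2 (local maximum); x = 6 (local minimum)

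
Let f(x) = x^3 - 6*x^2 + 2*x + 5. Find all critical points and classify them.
f'(x) = 3*x^2 - 12*x + 2

Solve f'(x) = 0:
  3*x^2 - 12*x + 2 = 0 has no rational roots; quadratic formula: x = (12 ± √120)/6.
  ⇒ x = 2 - sqrt(30)/3 ≈ 0.1743, sqrt(30)/3 + 2 ≈ 3.8257

f''(x) = 6*x - 12
Second-derivative test at each critical point:
  f''(0.1743) = -10.9545 < 0 → local maximum
  f''(3.8257) = 10.9545 > 0 → local minimum

Critical points: x = 2 - sqrt(30)/3 ≈ 0.1743 (local maximum); x = sqrt(30)/3 + 2 ≈ 3.8257 (local minimum)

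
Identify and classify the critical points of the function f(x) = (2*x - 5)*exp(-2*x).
f'(x) = 4*(3 - x)*exp(-2*x)

Solve f'(x) = 0:
  f'(x) = (12 - 4*x)·exp(-2*x) and exp(-2*x) > 0 for every x, so f'(x) = 0 ⇔ 12 - 4*x = 0.
  Factor: 12 - 4*x = -4*(x - 3) = 0.
  ⇒ x = 3

f''(x) = 4*(2*x - 7)*exp(-2*x)
Second-derivative test at each critical point:
  f''(3) = -0.0099 < 0 → local maximum

Critical points: x = 3 (local maximum)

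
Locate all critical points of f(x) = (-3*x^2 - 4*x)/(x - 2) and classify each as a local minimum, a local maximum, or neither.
f'(x) = (-3*x^2 + 12*x + 8)/(x^2 - 4*x + 4)

Solve f'(x) = 0:
  f'(x) = -(3*x^2 - 12*x - 8)/(x - 2)^2; the denominator is positive wherever f is defined, so f'(x) = 0 ⇔ -3*x^2 + 12*x + 8 = 0.
  3*x^2 - 12*x - 8 = 0 has no rational roots; quadratic formula: x = (12 ± √240)/6.
  ⇒ x = 2 - 2*sqrt(15)/3 ≈ -0.5820, 2 + 2*sqrt(15)/3 ≈ 4.5820

f''(x) = -40/(x^3 - 6*x^2 + 12*x - 8)
Second-derivative test at each critical point:
  f''(-0.5820) = 2.3238 > 0 → local minimum
  f''(4.5820) = -2.3238 < 0 → local maximum

Critical points: x = 2 - 2*sqrt(15)/3 ≈ -0.5820 (local minimum); x = 2 + 2*sqrt(15)/3 ≈ 4.5820 (local maximum)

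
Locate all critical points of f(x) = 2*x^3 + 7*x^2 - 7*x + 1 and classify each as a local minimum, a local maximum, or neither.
f'(x) = 6*x^2 + 14*x - 7

Solve f'(x) = 0:
  6*x^2 + 14*x - 7 = 0 has no rational roots; quadratic formula: x = (-14 ± √364)/12.
  ⇒ x = -sqrt(91)/6 - 7/6 ≈ -2.7566, -7/6 + sqrt(91)/6 ≈ 0.4232

f''(x) = 12*x + 14
Second-derivative test at each critical point:
  f''(-2.7566) = -19.0788 < 0 → local maximum
  f''(0.4232) = 19.0788 > 0 → local minimum

Critical points: x = -sqrt(91)/6 - 7/6 ≈ -2.7566 (local maximum); x = -7/6 + sqrt(91)/6 ≈ 0.4232 (local minimum)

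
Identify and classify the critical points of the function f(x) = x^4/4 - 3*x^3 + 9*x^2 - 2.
f'(x) = x*(x^2 - 9*x + 18)

Solve f'(x) = 0:
  Factor: x^3 - 9*x^2 + 18*x = x*(x - 6)*(x - 3) = 0.
  ⇒ x = 0, 3, 6

f''(x) = 3*x^2 - 18*x + 18
Second-derivative test at each critical point:
  f''(0) = 18 > 0 → local minimum
  f''(3) = -9 < 0 → local maximum
  f''(6) = 18 > 0 → local minimum

Critical points: x = 0 (local minimum); x = 3 (local maximum); x = 6 (local minimum)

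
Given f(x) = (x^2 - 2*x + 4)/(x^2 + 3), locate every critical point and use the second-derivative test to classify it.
f'(x) = 2*(x^2 - x - 3)/(x^4 + 6*x^2 + 9)

Solve f'(x) = 0:
  f'(x) = 2*(x^2 - x - 3)/(x^2 + 3)^2; the denominator is positive wherever f is defined, so f'(x) = 0 ⇔ 2*x^2 - 2*x - 6 = 0.
  Factor: 2*x^2 - 2*x - 6 = 2*(x^2 - x - 3); x^2 - x - 3 = 0 has no rational roots; quadratic formula: x = (1 ± √13)/2.
  ⇒ x = 1/2 - sqrt(13)/2 ≈ -1.3028, 1/2 + sqrt(13)/2 ≈ 2.3028

f''(x) = 2*(-2*x^3 + 3*x^2 + 18*x - 3)/(x^6 + 9*x^4 + 27*x^2 + 27)
Second-derivative test at each critical point:
  f''(-1.3028) = -0.3268 < 0 → local maximum
  f''(2.3028) = 0.1046 > 0 → local minimum

Critical points: x = 1/2 - sqrt(13)/2 ≈ -1.3028 (local maximum); x = 1/2 + sqrt(13)/2 ≈ 2.3028 (local minimum)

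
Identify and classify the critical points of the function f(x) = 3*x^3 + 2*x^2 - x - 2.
f'(x) = 9*x^2 + 4*x - 1

Solve f'(x) = 0:
  9*x^2 + 4*x - 1 = 0 has no rational roots; quadratic formula: x = (-4 ± √52)/18.
  ⇒ x = -sqrt(13)/9 - 2/9 ≈ -0.6228, -2/9 + sqrt(13)/9 ≈ 0.1784

f''(x) = 18*x + 4
Second-derivative test at each critical point:
  f''(-0.6228) = -7.2111 < 0 → local maximum
  f''(0.1784) = 7.2111 > 0 → local minimum

Critical points: x = -sqrt(13)/9 - 2/9 ≈ -0.6228 (local maximum); x = -2/9 + sqrt(13)/9 ≈ 0.1784 (local minimum)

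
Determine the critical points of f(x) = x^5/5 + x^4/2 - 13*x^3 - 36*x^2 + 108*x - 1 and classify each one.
f'(x) = x^4 + 2*x^3 - 39*x^2 - 72*x + 108

Solve f'(x) = 0:
  Factor: x^4 + 2*x^3 - 39*x^2 - 72*x + 108 = (x - 6)*(x - 1)*(x + 3)*(x + 6) = 0.
  ⇒ x = -6, -3, 1, 6

f''(x) = 4*x^3 + 6*x^2 - 78*x - 72
Second-derivative test at each critical point:
  f''(-6) = -252 < 0 → local maximum
  f''(-3) = 108 > 0 → local minimum
  f''(1) = -140 < 0 → local maximum
  f''(6) = 540 > 0 → local minimum

Critical points: x = -6 (local maximum); x = -3 (local minimum); x = 1 (local maximum); x = 6 (local minimum)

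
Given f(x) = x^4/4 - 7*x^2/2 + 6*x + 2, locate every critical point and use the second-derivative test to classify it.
f'(x) = x^3 - 7*x + 6

Solve f'(x) = 0:
  Factor: x^3 - 7*x + 6 = (x - 2)*(x - 1)*(x + 3) = 0.
  ⇒ x = -3, 1, 2

f''(x) = 3*x^2 - 7
Second-derivative test at each critical point:
  f''(-3) = 20 > 0 → local minimum
  f''(1) = -4 < 0 → local maximum
  f''(2) = 5 > 0 → local minimum

Critical points: x = -3 (local minimum); x = 1 (local maximum); x = 2 (local minimum)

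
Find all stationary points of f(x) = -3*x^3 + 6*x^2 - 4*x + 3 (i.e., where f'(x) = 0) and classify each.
f'(x) = -9*x^2 + 12*x - 4

Solve f'(x) = 0:
  Factor: -9*x^2 + 12*x - 4 = -(3*x - 2)^2 = 0.
  ⇒ x = 2/3

f''(x) = 12 - 18*x
Second-derivative test at each critical point:
  f''(2/3) = 0, so the second-derivative test is inconclusive; use the first-derivative test: f'(5/12) = -0.5625, f'(11/12) = -0.5625 — f' is negative on both sides (no sign change) → neither a local maximum nor a local minimum

Critical points: x = 2/3 (neither)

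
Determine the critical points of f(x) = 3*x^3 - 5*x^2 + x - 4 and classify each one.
f'(x) = 9*x^2 - 10*x + 1

Solve f'(x) = 0:
  Factor: 9*x^2 - 10*x + 1 = (x - 1)*(9*x - 1) = 0.
  ⇒ x = 1/9, 1

f''(x) = 18*x - 10
Second-derivative test at each critical point:
  f''(1/9) = -8 < 0 → local maximum
  f''(1) = 8 > 0 → local minimum

Critical points: x = 1/9 (local maximum); x = 1 (local minimum)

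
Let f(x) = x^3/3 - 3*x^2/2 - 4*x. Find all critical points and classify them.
f'(x) = x^2 - 3*x - 4

Solve f'(x) = 0:
  Factor: x^2 - 3*x - 4 = (x - 4)*(x + 1) = 0.
  ⇒ x = -1, 4

f''(x) = 2*x - 3
Second-derivative test at each critical point:
  f''(-1) = -5 < 0 → local maximum
  f''(4) = 5 > 0 → local minimum

Critical points: x = -1 (local maximum); x = 4 (local minimum)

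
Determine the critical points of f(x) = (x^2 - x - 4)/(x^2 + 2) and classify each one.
f'(x) = (x^2 + 12*x - 2)/(x^4 + 4*x^2 + 4)

Solve f'(x) = 0:
  f'(x) = (x^2 + 12*x - 2)/(x^2 + 2)^2; the denominator is positive wherever f is defined, so f'(x) = 0 ⇔ x^2 + 12*x - 2 = 0.
  x^2 + 12*x - 2 = 0 has no rational roots; quadratic formula: x = (-12 ± √152)/2.
  ⇒ x = -sqrt(38) - 6 ≈ -12.1644, -6 + sqrt(38) ≈ 0.1644

f''(x) = 2*(-x^3 - 18*x^2 + 6*x + 12)/(x^6 + 6*x^4 + 12*x^2 + 8)
Second-derivative test at each critical point:
  f''(-12.1644) = -0.0005 < 0 → local maximum
  f''(0.1644) = 3.0005 > 0 → local minimum

Critical points: x = -sqrt(38) - 6 ≈ -12.1644 (local maximum); x = -6 + sqrt(38) ≈ 0.1644 (local minimum)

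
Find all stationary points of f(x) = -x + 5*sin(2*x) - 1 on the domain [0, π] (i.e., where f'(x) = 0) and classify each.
f'(x) = 10*cos(2*x) - 1

Solve f'(x) = 0 on [0, π]:
  f'(x) = 0 ⇔ cos(2*x) = 1/10, i.e. 2*x = ±arccos(1/10) + 2nπ; keep the solutions lying in [0, π].
  ⇒ x = acos(1/10)/2 ≈ 0.7353, pi - acos(1/10)/2 ≈ 2.4063

f''(x) = -20*sin(2*x)
Second-derivative test at each critical point:
  f''(0.7353) = -19.8997 < 0 → local maximum
  f''(2.4063) = 19.8997 > 0 → local minimum

Critical points: x = acos(1/10)/2 ≈ 0.7353 (local maximum); x = pi - acos(1/10)/2 ≈ 2.4063 (local minimum)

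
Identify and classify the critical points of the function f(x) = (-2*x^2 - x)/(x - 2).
f'(x) = 2*(-x^2 + 4*x + 1)/(x^2 - 4*x + 4)

Solve f'(x) = 0:
  f'(x) = -2*(x^2 - 4*x - 1)/(x - 2)^2; the denominator is positive wherever f is defined, so f'(x) = 0 ⇔ -2*x^2 + 8*x + 2 = 0.
  Factor: -2*x^2 + 8*x + 2 = -2*(x^2 - 4*x - 1); x^2 - 4*x - 1 = 0 has no rational roots; quadratic formula: x = (4 ± √20)/2.
  ⇒ x = 2 - sqrt(5) ≈ -0.2361, 2 + sqrt(5) ≈ 4.2361

f''(x) = -20/(x^3 - 6*x^2 + 12*x - 8)
Second-derivative test at each critical point:
  f''(-0.2361) = 1.7889 > 0 → local minimum
  f''(4.2361) = -1.7889 < 0 → local maximum

Critical points: x = 2 - sqrt(5) ≈ -0.2361 (local minimum); x = 2 + sqrt(5) ≈ 4.2361 (local maximum)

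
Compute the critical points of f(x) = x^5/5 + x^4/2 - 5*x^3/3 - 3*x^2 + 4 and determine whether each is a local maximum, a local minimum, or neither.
f'(x) = x*(x^3 + 2*x^2 - 5*x - 6)

Solve f'(x) = 0:
  Factor: x^4 + 2*x^3 - 5*x^2 - 6*x = x*(x - 2)*(x + 1)*(x + 3) = 0.
  ⇒ x = -3, -1, 0, 2

f''(x) = 4*x^3 + 6*x^2 - 10*x - 6
Second-derivative test at each critical point:
  f''(-3) = -30 < 0 → local maximum
  f''(-1) = 6 > 0 → local minimum
  f''(0) = -6 < 0 → local maximum
  f''(2) = 30 > 0 → local minimum

Critical points: x = -3 (local maximum); x = -1 (local minimum); x = 0 (local maximum); x = 2 (local minimum)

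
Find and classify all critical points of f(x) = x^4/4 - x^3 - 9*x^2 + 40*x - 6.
f'(x) = x^3 - 3*x^2 - 18*x + 40

Solve f'(x) = 0:
  Factor: x^3 - 3*x^2 - 18*x + 40 = (x - 5)*(x - 2)*(x + 4) = 0.
  ⇒ x = -4, 2, 5

f''(x) = 3*x^2 - 6*x - 18
Second-derivative test at each critical point:
  f''(-4) = 54 > 0 → local minimum
  f''(2) = -18 < 0 → local maximum
  f''(5) = 27 > 0 → local minimum

Critical points: x = -4 (local minimum); x = 2 (local maximum); x = 5 (local minimum)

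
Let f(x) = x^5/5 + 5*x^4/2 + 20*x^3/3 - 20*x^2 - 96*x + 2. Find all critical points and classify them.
f'(x) = x^4 + 10*x^3 + 20*x^2 - 40*x - 96

Solve f'(x) = 0:
  Factor: x^4 + 10*x^3 + 20*x^2 - 40*x - 96 = (x - 2)*(x + 2)*(x + 4)*(x + 6) = 0.
  ⇒ x = -6, -4, -2, 2

f''(x) = 4*x^3 + 30*x^2 + 40*x - 40
Second-derivative test at each critical point:
  f''(-6) = -64 < 0 → local maximum
  f''(-4) = 24 > 0 → local minimum
  f''(-2) = -32 < 0 → local maximum
  f''(2) = 192 > 0 → local minimum

Critical points: x = -6 (local maximum); x = -4 (local minimum); x = -2 (local maximum); x = 2 (local minimum)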